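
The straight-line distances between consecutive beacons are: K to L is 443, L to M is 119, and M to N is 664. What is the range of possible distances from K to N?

102 ≤ KN ≤ 1226

The maximum is all hops collinear in one direction: 443 + 119 + 664 = 1226.
The longest hop is 664; the others sum to 562. Folding the others back against it leaves at least 664 − 562 = 102.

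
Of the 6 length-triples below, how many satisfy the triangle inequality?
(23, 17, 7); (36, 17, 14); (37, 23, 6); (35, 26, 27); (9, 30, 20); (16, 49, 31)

(7,17,23): 7+17 > 23 → valid
(14,17,36): 14+17 ≤ 36 → not valid
(6,23,37): 6+23 ≤ 37 → not valid
(26,27,35): 26+27 > 35 → valid
(9,20,30): 9+20 ≤ 30 → not valid
(16,31,49): 16+31 ≤ 49 → not valid
2 of the 6 triples form a triangle.

2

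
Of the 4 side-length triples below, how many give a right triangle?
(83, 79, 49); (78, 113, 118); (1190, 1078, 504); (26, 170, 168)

2

(83,79,49): 49²+79² = 8642 > 6889 = 83² → acute
(78,113,118): 78²+113² = 18853 > 13924 = 118² → acute
(1190,1078,504): 504²+1078² = 1416100 = 1190² → right
(26,170,168): 26²+168² = 28900 = 170² → right
2 of the 4 are right.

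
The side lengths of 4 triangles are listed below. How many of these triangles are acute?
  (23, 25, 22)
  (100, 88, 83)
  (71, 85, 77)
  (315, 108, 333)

3

(23,25,22): 22²+23² = 1013 > 625 = 25² → acute
(100,88,83): 83²+88² = 14633 > 10000 = 100² → acute
(71,85,77): 71²+77² = 10970 > 7225 = 85² → acute
(315,108,333): 108²+315² = 110889 = 333² → right
3 of the 4 are acute.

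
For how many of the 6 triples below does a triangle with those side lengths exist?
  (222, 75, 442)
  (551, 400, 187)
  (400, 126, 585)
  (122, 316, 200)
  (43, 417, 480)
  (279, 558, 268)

(75,222,442): 75+222 ≤ 442 → not valid
(187,400,551): 187+400 > 551 → valid
(126,400,585): 126+400 ≤ 585 → not valid
(122,200,316): 122+200 > 316 → valid
(43,417,480): 43+417 ≤ 480 → not valid
(268,279,558): 268+279 ≤ 558 → not valid
2 of the 6 triples form a triangle.

2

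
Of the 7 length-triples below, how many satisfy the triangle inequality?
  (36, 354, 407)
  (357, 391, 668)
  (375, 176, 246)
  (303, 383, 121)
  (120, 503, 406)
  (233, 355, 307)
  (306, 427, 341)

6

(36,354,407): 36+354 ≤ 407 → not valid
(357,391,668): 357+391 > 668 → valid
(176,246,375): 176+246 > 375 → valid
(121,303,383): 121+303 > 383 → valid
(120,406,503): 120+406 > 503 → valid
(233,307,355): 233+307 > 355 → valid
(306,341,427): 306+341 > 427 → valid
6 of the 7 triples form a triangle.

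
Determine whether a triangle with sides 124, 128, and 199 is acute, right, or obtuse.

Compare the square of the longest side to the sum of squares of the other two: 124² + 128² = 31760 < 39601 = 199².

obtuse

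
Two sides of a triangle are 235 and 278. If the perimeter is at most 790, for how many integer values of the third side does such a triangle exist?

Triangle inequality: 43 < x < 513. Perimeter ≤ 790 gives x ≤ 790 − 235 − 278 = 277.
So 43 < x ≤ 277; integers 44 through 277: 234 values.

234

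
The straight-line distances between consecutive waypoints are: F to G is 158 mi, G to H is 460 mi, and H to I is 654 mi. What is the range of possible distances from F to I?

The maximum is all hops collinear in one direction: 158 + 460 + 654 = 1272.
The longest hop is 654; the others sum to 618. Folding the others back against it leaves at least 654 − 618 = 36.

36 ≤ FI ≤ 1272 mi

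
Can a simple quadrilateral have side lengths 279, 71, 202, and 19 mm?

Yes

A quadrilateral exists iff every side is shorter than the sum of the others — equivalently, the longest side is less than the sum of the rest.
Longest side 279 < 292 (sum of the remaining 3), so yes.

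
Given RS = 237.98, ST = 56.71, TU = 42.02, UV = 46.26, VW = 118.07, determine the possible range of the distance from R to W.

0 ≤ RW ≤ 501.04

The maximum is all hops collinear in one direction: 237.98 + 56.71 + 42.02 + 46.26 + 118.07 = 501.04.
The longest hop is 237.98; the others sum to 263.06. Since 237.98 ≤ 263.06, the path can fold back on itself completely, so the minimum distance is 0.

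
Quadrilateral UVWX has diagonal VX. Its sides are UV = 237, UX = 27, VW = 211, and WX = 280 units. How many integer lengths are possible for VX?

From triangle UVX: 210 < VX < 264.
From triangle WVX: 69 < VX < 491.
Intersection: 210 < VX < 264, so integers 211 through 263: 53 values.

53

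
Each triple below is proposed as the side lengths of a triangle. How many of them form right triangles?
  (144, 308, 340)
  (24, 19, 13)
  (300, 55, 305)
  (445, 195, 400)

3

(144,308,340): 144²+308² = 115600 = 340² → right
(24,19,13): 13²+19² = 530 < 576 = 24² → obtuse
(300,55,305): 55²+300² = 93025 = 305² → right
(445,195,400): 195²+400² = 198025 = 445² → right
3 of the 4 are right.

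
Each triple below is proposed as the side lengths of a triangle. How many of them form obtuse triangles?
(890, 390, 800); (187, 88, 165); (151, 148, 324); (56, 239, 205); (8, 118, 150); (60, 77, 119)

2

(890,390,800): 390²+800² = 792100 = 890² → right
(187,88,165): 88²+165² = 34969 = 187² → right
(151,148,324): 148+151 ≤ 324, not a triangle
(56,239,205): 56²+205² = 45161 < 57121 = 239² → obtuse
(8,118,150): 8+118 ≤ 150, not a triangle
(60,77,119): 60²+77² = 9529 < 14161 = 119² → obtuse
2 of the 6 are obtuse.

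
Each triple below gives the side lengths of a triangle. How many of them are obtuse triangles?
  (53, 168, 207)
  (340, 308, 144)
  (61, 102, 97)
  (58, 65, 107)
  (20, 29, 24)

(53,168,207): 53²+168² = 31033 < 42849 = 207² → obtuse
(340,308,144): 144²+308² = 115600 = 340² → right
(61,102,97): 61²+97² = 13130 > 10404 = 102² → acute
(58,65,107): 58²+65² = 7589 < 11449 = 107² → obtuse
(20,29,24): 20²+24² = 976 > 841 = 29² → acute
2 of the 5 are obtuse.

2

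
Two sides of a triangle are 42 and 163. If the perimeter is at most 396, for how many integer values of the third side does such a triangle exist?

70

Triangle inequality: 121 < x < 205. Perimeter ≤ 396 gives x ≤ 396 − 42 − 163 = 191.
So 121 < x ≤ 191; integers 122 through 191: 70 values.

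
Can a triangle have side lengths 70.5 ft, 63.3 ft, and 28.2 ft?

The longest side is 70.5, and the other two sum to 91.5.
Since 91.5 > 70.5, the triangle inequality holds.

Yes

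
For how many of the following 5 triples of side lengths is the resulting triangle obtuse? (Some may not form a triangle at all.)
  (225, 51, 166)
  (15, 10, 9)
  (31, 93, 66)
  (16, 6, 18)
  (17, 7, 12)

4

(225,51,166): 51+166 ≤ 225, not a triangle
(15,10,9): 9²+10² = 181 < 225 = 15² → obtuse
(31,93,66): 31²+66² = 5317 < 8649 = 93² → obtuse
(16,6,18): 6²+16² = 292 < 324 = 18² → obtuse
(17,7,12): 7²+12² = 193 < 289 = 17² → obtuse
4 of the 5 are obtuse.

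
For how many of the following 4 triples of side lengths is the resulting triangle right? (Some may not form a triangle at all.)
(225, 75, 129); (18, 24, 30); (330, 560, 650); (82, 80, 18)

(225,75,129): 75+129 ≤ 225, not a triangle
(18,24,30): 18²+24² = 900 = 30² → right
(330,560,650): 330²+560² = 422500 = 650² → right
(82,80,18): 18²+80² = 6724 = 82² → right
3 of the 4 are right.

3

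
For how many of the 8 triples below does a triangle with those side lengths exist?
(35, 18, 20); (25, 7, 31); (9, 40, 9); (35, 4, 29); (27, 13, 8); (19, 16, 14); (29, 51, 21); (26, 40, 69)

(18,20,35): 18+20 > 35 → valid
(7,25,31): 7+25 > 31 → valid
(9,9,40): 9+9 ≤ 40 → not valid
(4,29,35): 4+29 ≤ 35 → not valid
(8,13,27): 8+13 ≤ 27 → not valid
(14,16,19): 14+16 > 19 → valid
(21,29,51): 21+29 ≤ 51 → not valid
(26,40,69): 26+40 ≤ 69 → not valid
3 of the 8 triples form a triangle.

3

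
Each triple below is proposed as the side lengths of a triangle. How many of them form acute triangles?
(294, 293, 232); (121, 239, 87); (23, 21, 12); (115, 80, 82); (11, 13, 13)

3

(294,293,232): 232²+293² = 139673 > 86436 = 294² → acute
(121,239,87): 87+121 ≤ 239, not a triangle
(23,21,12): 12²+21² = 585 > 529 = 23² → acute
(115,80,82): 80²+82² = 13124 < 13225 = 115² → obtuse
(11,13,13): 11²+13² = 290 > 169 = 13² → acute
3 of the 5 are acute.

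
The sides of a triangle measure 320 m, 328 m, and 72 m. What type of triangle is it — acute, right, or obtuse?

right

Compare the square of the longest side to the sum of squares of the other two: 72² + 320² = 107584 = 328².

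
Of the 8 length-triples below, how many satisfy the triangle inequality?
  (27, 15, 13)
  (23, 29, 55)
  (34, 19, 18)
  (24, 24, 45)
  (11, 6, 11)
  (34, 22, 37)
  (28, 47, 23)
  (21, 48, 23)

(13,15,27): 13+15 > 27 → valid
(23,29,55): 23+29 ≤ 55 → not valid
(18,19,34): 18+19 > 34 → valid
(24,24,45): 24+24 > 45 → valid
(6,11,11): 6+11 > 11 → valid
(22,34,37): 22+34 > 37 → valid
(23,28,47): 23+28 > 47 → valid
(21,23,48): 21+23 ≤ 48 → not valid
6 of the 8 triples form a triangle.

6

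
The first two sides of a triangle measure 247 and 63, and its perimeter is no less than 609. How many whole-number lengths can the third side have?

11

Triangle inequality: 184 < x < 310. Perimeter ≥ 609 gives x ≥ 609 − 247 − 63 = 299.
So 299 ≤ x < 310; integers 299 through 309: 11 values.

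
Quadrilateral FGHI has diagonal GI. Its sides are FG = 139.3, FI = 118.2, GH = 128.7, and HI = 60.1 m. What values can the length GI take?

68.6 < GI < 188.8

From triangle FGI: |139.3 − 118.2| < GI < 139.3 + 118.2, i.e. 21.1 < GI < 257.5.
From triangle HGI: 68.6 < GI < 188.8.
Both must hold, so GI lies in the intersection.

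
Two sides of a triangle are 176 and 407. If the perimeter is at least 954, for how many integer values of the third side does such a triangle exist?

212

Triangle inequality: 231 < x < 583. Perimeter ≥ 954 gives x ≥ 954 − 176 − 407 = 371.
So 371 ≤ x < 583; integers 371 through 582: 212 values.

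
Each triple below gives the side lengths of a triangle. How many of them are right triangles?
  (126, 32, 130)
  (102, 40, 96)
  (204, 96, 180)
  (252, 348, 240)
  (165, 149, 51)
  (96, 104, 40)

4

(126,32,130): 32²+126² = 16900 = 130² → right
(102,40,96): 40²+96² = 10816 > 10404 = 102² → acute
(204,96,180): 96²+180² = 41616 = 204² → right
(252,348,240): 240²+252² = 121104 = 348² → right
(165,149,51): 51²+149² = 24802 < 27225 = 165² → obtuse
(96,104,40): 40²+96² = 10816 = 104² → right
4 of the 6 are right.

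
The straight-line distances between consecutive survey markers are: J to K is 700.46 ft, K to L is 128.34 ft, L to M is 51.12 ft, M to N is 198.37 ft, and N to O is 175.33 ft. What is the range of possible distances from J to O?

147.30 ≤ JO ≤ 1253.62 ft

The maximum is all hops collinear in one direction: 700.46 + 128.34 + 51.12 + 198.37 + 175.33 = 1253.62.
The longest hop is 700.46; the others sum to 553.16. Folding the others back against it leaves at least 700.46 − 553.16 = 147.30.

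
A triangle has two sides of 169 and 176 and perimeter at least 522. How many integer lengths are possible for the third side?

Triangle inequality: 7 < x < 345. Perimeter ≥ 522 gives x ≥ 522 − 169 − 176 = 177.
So 177 ≤ x < 345; integers 177 through 344: 168 values.

168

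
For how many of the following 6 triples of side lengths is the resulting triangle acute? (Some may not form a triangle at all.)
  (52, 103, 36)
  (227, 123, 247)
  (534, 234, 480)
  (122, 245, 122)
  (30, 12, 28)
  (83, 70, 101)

(52,103,36): 36+52 ≤ 103, not a triangle
(227,123,247): 123²+227² = 66658 > 61009 = 247² → acute
(534,234,480): 234²+480² = 285156 = 534² → right
(122,245,122): 122+122 ≤ 245, not a triangle
(30,12,28): 12²+28² = 928 > 900 = 30² → acute
(83,70,101): 70²+83² = 11789 > 10201 = 101² → acute
3 of the 6 are acute.

3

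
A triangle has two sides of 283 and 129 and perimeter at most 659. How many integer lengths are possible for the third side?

Triangle inequality: 154 < x < 412. Perimeter ≤ 659 gives x ≤ 659 − 283 − 129 = 247.
So 154 < x ≤ 247; integers 155 through 247: 93 values.

93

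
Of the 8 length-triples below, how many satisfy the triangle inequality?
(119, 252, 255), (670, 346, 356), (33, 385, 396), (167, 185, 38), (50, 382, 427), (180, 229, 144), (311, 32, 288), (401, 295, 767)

7

(119,252,255): 119+252 > 255 → valid
(346,356,670): 346+356 > 670 → valid
(33,385,396): 33+385 > 396 → valid
(38,167,185): 38+167 > 185 → valid
(50,382,427): 50+382 > 427 → valid
(144,180,229): 144+180 > 229 → valid
(32,288,311): 32+288 > 311 → valid
(295,401,767): 295+401 ≤ 767 → not valid
7 of the 8 triples form a triangle.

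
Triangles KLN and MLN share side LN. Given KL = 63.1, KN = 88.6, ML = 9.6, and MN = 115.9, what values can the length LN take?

From triangle KLN: |63.1 − 88.6| < LN < 63.1 + 88.6, i.e. 25.5 < LN < 151.7.
From triangle MLN: 106.3 < LN < 125.5.
Both must hold, so LN lies in the intersection.

106.3 < LN < 125.5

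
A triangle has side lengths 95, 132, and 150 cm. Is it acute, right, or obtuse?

Compare the square of the longest side to the sum of squares of the other two: 95² + 132² = 26449 > 22500 = 150².

acute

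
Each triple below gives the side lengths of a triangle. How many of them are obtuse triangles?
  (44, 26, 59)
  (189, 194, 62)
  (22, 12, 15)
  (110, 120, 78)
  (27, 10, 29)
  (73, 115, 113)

3

(44,26,59): 26²+44² = 2612 < 3481 = 59² → obtuse
(189,194,62): 62²+189² = 39565 > 37636 = 194² → acute
(22,12,15): 12²+15² = 369 < 484 = 22² → obtuse
(110,120,78): 78²+110² = 18184 > 14400 = 120² → acute
(27,10,29): 10²+27² = 829 < 841 = 29² → obtuse
(73,115,113): 73²+113² = 18098 > 13225 = 115² → acute
3 of the 6 are obtuse.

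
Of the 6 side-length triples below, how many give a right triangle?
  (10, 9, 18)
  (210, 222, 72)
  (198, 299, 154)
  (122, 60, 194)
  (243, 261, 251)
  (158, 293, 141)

(10,9,18): 9²+10² = 181 < 324 = 18² → obtuse
(210,222,72): 72²+210² = 49284 = 222² → right
(198,299,154): 154²+198² = 62920 < 89401 = 299² → obtuse
(122,60,194): 60+122 ≤ 194, not a triangle
(243,261,251): 243²+251² = 122050 > 68121 = 261² → acute
(158,293,141): 141²+158² = 44845 < 85849 = 293² → obtuse
1 of the 6 is right.

1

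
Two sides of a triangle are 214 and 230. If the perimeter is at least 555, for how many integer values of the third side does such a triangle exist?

Triangle inequality: 16 < x < 444. Perimeter ≥ 555 gives x ≥ 555 − 214 − 230 = 111.
So 111 ≤ x < 444; integers 111 through 443: 333 values.

333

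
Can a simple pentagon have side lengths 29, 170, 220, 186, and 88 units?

A pentagon exists iff every side is shorter than the sum of the others — equivalently, the longest side is less than the sum of the rest.
Longest side 220 < 473 (sum of the remaining 4), so yes.

Yes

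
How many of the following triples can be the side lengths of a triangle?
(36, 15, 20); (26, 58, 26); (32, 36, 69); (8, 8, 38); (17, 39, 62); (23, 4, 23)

1

(15,20,36): 15+20 ≤ 36 → not valid
(26,26,58): 26+26 ≤ 58 → not valid
(32,36,69): 32+36 ≤ 69 → not valid
(8,8,38): 8+8 ≤ 38 → not valid
(17,39,62): 17+39 ≤ 62 → not valid
(4,23,23): 4+23 > 23 → valid
1 of the 6 triples forms a triangle.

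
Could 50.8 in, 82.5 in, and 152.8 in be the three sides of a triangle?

The longest side is 152.8, but the other two sum to only 133.3.
133.3 < 152.8, so the triangle inequality fails.

No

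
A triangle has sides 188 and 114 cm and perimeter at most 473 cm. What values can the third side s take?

Triangle inequality alone gives 74 < s < 302.
The perimeter condition gives s ≤ 473 − 188 − 114 = 171.
Intersecting the two: 74 < s ≤ 171.

74 < s ≤ 171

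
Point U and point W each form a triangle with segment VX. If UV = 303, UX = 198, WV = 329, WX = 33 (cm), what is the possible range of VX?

296 < VX < 362

From triangle UVX: |303 − 198| < VX < 303 + 198, i.e. 105 < VX < 501.
From triangle WVX: 296 < VX < 362.
Both must hold, so VX lies in the intersection.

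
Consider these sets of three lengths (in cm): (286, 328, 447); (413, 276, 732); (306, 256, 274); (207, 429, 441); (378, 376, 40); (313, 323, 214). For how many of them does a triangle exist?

(286,328,447): 286+328 > 447 → valid
(276,413,732): 276+413 ≤ 732 → not valid
(256,274,306): 256+274 > 306 → valid
(207,429,441): 207+429 > 441 → valid
(40,376,378): 40+376 > 378 → valid
(214,313,323): 214+313 > 323 → valid
5 of the 6 triples form a triangle.

5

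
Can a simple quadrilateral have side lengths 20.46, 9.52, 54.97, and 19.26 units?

For a quadrilateral, each side must be shorter than the sum of the others.
Here the longest side is 54.97, but the remaining 3 sides sum to only 49.24.

No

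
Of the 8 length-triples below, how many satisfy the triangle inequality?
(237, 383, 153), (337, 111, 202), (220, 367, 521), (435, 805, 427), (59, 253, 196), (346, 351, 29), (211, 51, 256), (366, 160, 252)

(153,237,383): 153+237 > 383 → valid
(111,202,337): 111+202 ≤ 337 → not valid
(220,367,521): 220+367 > 521 → valid
(427,435,805): 427+435 > 805 → valid
(59,196,253): 59+196 > 253 → valid
(29,346,351): 29+346 > 351 → valid
(51,211,256): 51+211 > 256 → valid
(160,252,366): 160+252 > 366 → valid
7 of the 8 triples form a triangle.

7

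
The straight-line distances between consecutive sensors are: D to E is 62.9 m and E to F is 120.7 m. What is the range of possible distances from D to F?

57.8 ≤ DF ≤ 183.6 m

By the triangle inequality, |62.9 − 120.7| ≤ DF ≤ 62.9 + 120.7.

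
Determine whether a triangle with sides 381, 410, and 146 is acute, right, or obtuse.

obtuse

Compare the square of the longest side to the sum of squares of the other two: 146² + 381² = 166477 < 168100 = 410².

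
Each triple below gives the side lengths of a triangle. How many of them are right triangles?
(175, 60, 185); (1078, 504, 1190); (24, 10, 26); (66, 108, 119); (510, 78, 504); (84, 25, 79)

(175,60,185): 60²+175² = 34225 = 185² → right
(1078,504,1190): 504²+1078² = 1416100 = 1190² → right
(24,10,26): 10²+24² = 676 = 26² → right
(66,108,119): 66²+108² = 16020 > 14161 = 119² → acute
(510,78,504): 78²+504² = 260100 = 510² → right
(84,25,79): 25²+79² = 6866 < 7056 = 84² → obtuse
4 of the 6 are right.

4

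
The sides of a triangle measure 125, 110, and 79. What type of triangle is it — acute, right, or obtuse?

Compare the square of the longest side to the sum of squares of the other two: 79² + 110² = 18341 > 15625 = 125².

acute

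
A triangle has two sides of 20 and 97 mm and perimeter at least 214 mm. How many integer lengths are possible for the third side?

20

Triangle inequality: 77 < x < 117. Perimeter ≥ 214 gives x ≥ 214 − 20 − 97 = 97.
So 97 ≤ x < 117; integers 97 through 116: 20 values.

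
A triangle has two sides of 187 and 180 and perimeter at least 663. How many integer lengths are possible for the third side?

71

Triangle inequality: 7 < x < 367. Perimeter ≥ 663 gives x ≥ 663 − 187 − 180 = 296.
So 296 ≤ x < 367; integers 296 through 366: 71 values.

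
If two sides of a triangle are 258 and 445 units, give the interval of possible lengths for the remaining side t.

By the triangle inequality, t must be less than 258 + 445 = 703 and greater than |258 − 445| = 187.

187 < t < 703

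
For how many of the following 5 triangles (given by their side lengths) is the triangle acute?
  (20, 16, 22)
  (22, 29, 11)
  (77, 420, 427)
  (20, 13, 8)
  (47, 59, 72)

2

(20,16,22): 16²+20² = 656 > 484 = 22² → acute
(22,29,11): 11²+22² = 605 < 841 = 29² → obtuse
(77,420,427): 77²+420² = 182329 = 427² → right
(20,13,8): 8²+13² = 233 < 400 = 20² → obtuse
(47,59,72): 47²+59² = 5690 > 5184 = 72² → acute
2 of the 5 are acute.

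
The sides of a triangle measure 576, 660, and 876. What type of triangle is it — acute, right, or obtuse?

Compare the square of the longest side to the sum of squares of the other two: 576² + 660² = 767376 = 876².

right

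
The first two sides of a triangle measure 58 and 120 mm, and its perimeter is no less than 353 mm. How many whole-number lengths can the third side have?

3

Triangle inequality: 62 < x < 178. Perimeter ≥ 353 gives x ≥ 353 − 58 − 120 = 175.
So 175 ≤ x < 178; integers 175 through 177: 3 values.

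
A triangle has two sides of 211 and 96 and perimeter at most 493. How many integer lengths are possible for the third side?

71

Triangle inequality: 115 < x < 307. Perimeter ≤ 493 gives x ≤ 493 − 211 − 96 = 186.
So 115 < x ≤ 186; integers 116 through 186: 71 values.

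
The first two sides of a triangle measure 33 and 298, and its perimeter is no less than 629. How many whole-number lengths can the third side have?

Triangle inequality: 265 < x < 331. Perimeter ≥ 629 gives x ≥ 629 − 33 − 298 = 298.
So 298 ≤ x < 331; integers 298 through 330: 33 values.

33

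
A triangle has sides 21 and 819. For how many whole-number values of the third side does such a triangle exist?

The third side lies in the open interval (798, 840).
Integers from 799 to 839 inclusive: 839 − 799 + 1 = 41.

41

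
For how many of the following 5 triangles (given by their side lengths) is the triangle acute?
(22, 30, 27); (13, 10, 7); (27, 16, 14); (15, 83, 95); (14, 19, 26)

1

(22,30,27): 22²+27² = 1213 > 900 = 30² → acute
(13,10,7): 7²+10² = 149 < 169 = 13² → obtuse
(27,16,14): 14²+16² = 452 < 729 = 27² → obtuse
(15,83,95): 15²+83² = 7114 < 9025 = 95² → obtuse
(14,19,26): 14²+19² = 557 < 676 = 26² → obtuse
1 of the 5 is acute.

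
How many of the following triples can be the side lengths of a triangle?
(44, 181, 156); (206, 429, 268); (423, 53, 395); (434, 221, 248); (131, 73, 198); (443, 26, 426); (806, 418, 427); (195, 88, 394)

(44,156,181): 44+156 > 181 → valid
(206,268,429): 206+268 > 429 → valid
(53,395,423): 53+395 > 423 → valid
(221,248,434): 221+248 > 434 → valid
(73,131,198): 73+131 > 198 → valid
(26,426,443): 26+426 > 443 → valid
(418,427,806): 418+427 > 806 → valid
(88,195,394): 88+195 ≤ 394 → not valid
7 of the 8 triples form a triangle.

7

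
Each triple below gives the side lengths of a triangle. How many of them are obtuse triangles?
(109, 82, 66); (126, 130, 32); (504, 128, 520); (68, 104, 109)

1

(109,82,66): 66²+82² = 11080 < 11881 = 109² → obtuse
(126,130,32): 32²+126² = 16900 = 130² → right
(504,128,520): 128²+504² = 270400 = 520² → right
(68,104,109): 68²+104² = 15440 > 11881 = 109² → acute
1 of the 4 is obtuse.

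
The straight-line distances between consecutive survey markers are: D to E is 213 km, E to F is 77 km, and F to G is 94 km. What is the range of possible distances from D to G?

42 ≤ DG ≤ 384 km

The maximum is all hops collinear in one direction: 213 + 77 + 94 = 384.
The longest hop is 213; the others sum to 171. Folding the others back against it leaves at least 213 − 171 = 42.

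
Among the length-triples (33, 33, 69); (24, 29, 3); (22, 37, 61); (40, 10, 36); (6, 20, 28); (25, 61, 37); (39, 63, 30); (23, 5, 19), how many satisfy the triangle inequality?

4

(33,33,69): 33+33 ≤ 69 → not valid
(3,24,29): 3+24 ≤ 29 → not valid
(22,37,61): 22+37 ≤ 61 → not valid
(10,36,40): 10+36 > 40 → valid
(6,20,28): 6+20 ≤ 28 → not valid
(25,37,61): 25+37 > 61 → valid
(30,39,63): 30+39 > 63 → valid
(5,19,23): 5+19 > 23 → valid
4 of the 8 triples form a triangle.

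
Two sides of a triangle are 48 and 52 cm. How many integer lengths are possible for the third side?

95

The third side lies in the open interval (4, 100).
Integers from 5 to 99 inclusive: 99 − 5 + 1 = 95.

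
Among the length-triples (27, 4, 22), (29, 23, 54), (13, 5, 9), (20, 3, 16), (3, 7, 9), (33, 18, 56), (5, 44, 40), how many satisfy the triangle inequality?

(4,22,27): 4+22 ≤ 27 → not valid
(23,29,54): 23+29 ≤ 54 → not valid
(5,9,13): 5+9 > 13 → valid
(3,16,20): 3+16 ≤ 20 → not valid
(3,7,9): 3+7 > 9 → valid
(18,33,56): 18+33 ≤ 56 → not valid
(5,40,44): 5+40 > 44 → valid
3 of the 7 triples form a triangle.

3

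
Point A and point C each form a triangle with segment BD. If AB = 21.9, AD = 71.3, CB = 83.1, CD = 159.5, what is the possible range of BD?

From triangle ABD: |21.9 − 71.3| < BD < 21.9 + 71.3, i.e. 49.4 < BD < 93.2.
From triangle CBD: 76.4 < BD < 242.6.
Both must hold, so BD lies in the intersection.

76.4 < BD < 93.2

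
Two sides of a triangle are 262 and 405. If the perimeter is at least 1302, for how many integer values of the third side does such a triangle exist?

Triangle inequality: 143 < x < 667. Perimeter ≥ 1302 gives x ≥ 1302 − 262 − 405 = 635.
So 635 ≤ x < 667; integers 635 through 666: 32 values.

32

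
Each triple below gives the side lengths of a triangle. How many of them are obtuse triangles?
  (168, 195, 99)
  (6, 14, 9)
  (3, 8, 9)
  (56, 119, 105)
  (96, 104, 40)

2

(168,195,99): 99²+168² = 38025 = 195² → right
(6,14,9): 6²+9² = 117 < 196 = 14² → obtuse
(3,8,9): 3²+8² = 73 < 81 = 9² → obtuse
(56,119,105): 56²+105² = 14161 = 119² → right
(96,104,40): 40²+96² = 10816 = 104² → right
2 of the 5 are obtuse.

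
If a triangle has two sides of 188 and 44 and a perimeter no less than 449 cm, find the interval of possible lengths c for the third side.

217 ≤ c < 232

Triangle inequality alone gives 144 < c < 232.
The perimeter condition gives c ≥ 449 − 188 − 44 = 217.
Intersecting the two: 217 ≤ c < 232.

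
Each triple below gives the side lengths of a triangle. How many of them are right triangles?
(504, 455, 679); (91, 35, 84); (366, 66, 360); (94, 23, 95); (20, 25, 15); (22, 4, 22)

(504,455,679): 455²+504² = 461041 = 679² → right
(91,35,84): 35²+84² = 8281 = 91² → right
(366,66,360): 66²+360² = 133956 = 366² → right
(94,23,95): 23²+94² = 9365 > 9025 = 95² → acute
(20,25,15): 15²+20² = 625 = 25² → right
(22,4,22): 4²+22² = 500 > 484 = 22² → acute
4 of the 6 are right.

4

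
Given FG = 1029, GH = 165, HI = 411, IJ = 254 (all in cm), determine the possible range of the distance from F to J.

The maximum is all hops collinear in one direction: 1029 + 165 + 411 + 254 = 1859.
The longest hop is 1029; the others sum to 830. Folding the others back against it leaves at least 1029 − 830 = 199.

199 ≤ FJ ≤ 1859 cm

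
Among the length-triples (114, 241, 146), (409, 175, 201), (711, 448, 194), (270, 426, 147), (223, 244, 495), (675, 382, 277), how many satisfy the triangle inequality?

(114,146,241): 114+146 > 241 → valid
(175,201,409): 175+201 ≤ 409 → not valid
(194,448,711): 194+448 ≤ 711 → not valid
(147,270,426): 147+270 ≤ 426 → not valid
(223,244,495): 223+244 ≤ 495 → not valid
(277,382,675): 277+382 ≤ 675 → not valid
1 of the 6 triples forms a triangle.

1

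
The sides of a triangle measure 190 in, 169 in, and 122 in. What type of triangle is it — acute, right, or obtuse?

acute

Compare the square of the longest side to the sum of squares of the other two: 122² + 169² = 43445 > 36100 = 190².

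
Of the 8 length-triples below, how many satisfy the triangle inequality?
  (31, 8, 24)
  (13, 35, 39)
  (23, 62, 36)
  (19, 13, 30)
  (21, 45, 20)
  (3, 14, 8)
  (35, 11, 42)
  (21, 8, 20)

5

(8,24,31): 8+24 > 31 → valid
(13,35,39): 13+35 > 39 → valid
(23,36,62): 23+36 ≤ 62 → not valid
(13,19,30): 13+19 > 30 → valid
(20,21,45): 20+21 ≤ 45 → not valid
(3,8,14): 3+8 ≤ 14 → not valid
(11,35,42): 11+35 > 42 → valid
(8,20,21): 8+20 > 21 → valid
5 of the 8 triples form a triangle.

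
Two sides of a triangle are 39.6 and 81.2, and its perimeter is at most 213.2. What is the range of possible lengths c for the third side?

41.6 < c ≤ 92.4

Triangle inequality alone gives 41.6 < c < 120.8.
The perimeter condition gives c ≤ 213.2 − 39.6 − 81.2 = 92.4.
Intersecting the two: 41.6 < c ≤ 92.4.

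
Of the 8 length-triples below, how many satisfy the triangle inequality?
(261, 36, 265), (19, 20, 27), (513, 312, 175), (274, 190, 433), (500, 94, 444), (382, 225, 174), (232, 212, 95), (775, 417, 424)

7

(36,261,265): 36+261 > 265 → valid
(19,20,27): 19+20 > 27 → valid
(175,312,513): 175+312 ≤ 513 → not valid
(190,274,433): 190+274 > 433 → valid
(94,444,500): 94+444 > 500 → valid
(174,225,382): 174+225 > 382 → valid
(95,212,232): 95+212 > 232 → valid
(417,424,775): 417+424 > 775 → valid
7 of the 8 triples form a triangle.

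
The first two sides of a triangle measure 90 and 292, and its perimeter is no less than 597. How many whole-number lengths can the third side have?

Triangle inequality: 202 < x < 382. Perimeter ≥ 597 gives x ≥ 597 − 90 − 292 = 215.
So 215 ≤ x < 382; integers 215 through 381: 167 values.

167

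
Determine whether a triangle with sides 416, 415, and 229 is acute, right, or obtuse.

acute

Compare the square of the longest side to the sum of squares of the other two: 229² + 415² = 224666 > 173056 = 416².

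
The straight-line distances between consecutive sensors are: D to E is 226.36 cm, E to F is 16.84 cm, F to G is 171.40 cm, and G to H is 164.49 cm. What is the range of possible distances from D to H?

0 ≤ DH ≤ 579.09 cm

The maximum is all hops collinear in one direction: 226.36 + 16.84 + 171.40 + 164.49 = 579.09.
The longest hop is 226.36; the others sum to 352.73. Since 226.36 ≤ 352.73, the path can fold back on itself completely, so the minimum distance is 0.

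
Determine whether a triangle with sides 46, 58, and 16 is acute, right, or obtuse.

obtuse

Compare the square of the longest side to the sum of squares of the other two: 16² + 46² = 2372 < 3364 = 58².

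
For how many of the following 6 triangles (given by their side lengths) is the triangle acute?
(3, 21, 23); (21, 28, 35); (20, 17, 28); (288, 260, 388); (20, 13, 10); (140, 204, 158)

1

(3,21,23): 3²+21² = 450 < 529 = 23² → obtuse
(21,28,35): 21²+28² = 1225 = 35² → right
(20,17,28): 17²+20² = 689 < 784 = 28² → obtuse
(288,260,388): 260²+288² = 150544 = 388² → right
(20,13,10): 10²+13² = 269 < 400 = 20² → obtuse
(140,204,158): 140²+158² = 44564 > 41616 = 204² → acute
1 of the 6 is acute.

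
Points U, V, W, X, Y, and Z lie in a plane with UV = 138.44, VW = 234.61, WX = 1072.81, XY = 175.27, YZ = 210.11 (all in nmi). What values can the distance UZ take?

314.38 ≤ UZ ≤ 1831.24 nmi

The maximum is all hops collinear in one direction: 138.44 + 234.61 + 1072.81 + 175.27 + 210.11 = 1831.24.
The longest hop is 1072.81; the others sum to 758.43. Folding the others back against it leaves at least 1072.81 − 758.43 = 314.38.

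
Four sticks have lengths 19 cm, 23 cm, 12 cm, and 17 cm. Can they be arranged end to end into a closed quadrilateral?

A quadrilateral exists iff every side is shorter than the sum of the others — equivalently, the longest side is less than the sum of the rest.
Longest side 23 < 48 (sum of the remaining 3), so yes.

Yes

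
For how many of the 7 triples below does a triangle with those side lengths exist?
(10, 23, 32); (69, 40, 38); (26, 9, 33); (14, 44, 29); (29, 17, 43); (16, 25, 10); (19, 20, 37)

(10,23,32): 10+23 > 32 → valid
(38,40,69): 38+40 > 69 → valid
(9,26,33): 9+26 > 33 → valid
(14,29,44): 14+29 ≤ 44 → not valid
(17,29,43): 17+29 > 43 → valid
(10,16,25): 10+16 > 25 → valid
(19,20,37): 19+20 > 37 → valid
6 of the 7 triples form a triangle.

6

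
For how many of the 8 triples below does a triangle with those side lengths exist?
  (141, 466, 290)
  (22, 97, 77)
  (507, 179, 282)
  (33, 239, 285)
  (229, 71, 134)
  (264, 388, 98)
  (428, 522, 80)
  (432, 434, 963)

(141,290,466): 141+290 ≤ 466 → not valid
(22,77,97): 22+77 > 97 → valid
(179,282,507): 179+282 ≤ 507 → not valid
(33,239,285): 33+239 ≤ 285 → not valid
(71,134,229): 71+134 ≤ 229 → not valid
(98,264,388): 98+264 ≤ 388 → not valid
(80,428,522): 80+428 ≤ 522 → not valid
(432,434,963): 432+434 ≤ 963 → not valid
1 of the 8 triples forms a triangle.

1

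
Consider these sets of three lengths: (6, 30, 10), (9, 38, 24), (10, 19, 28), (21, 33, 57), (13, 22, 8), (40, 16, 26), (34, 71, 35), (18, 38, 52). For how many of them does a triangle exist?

3

(6,10,30): 6+10 ≤ 30 → not valid
(9,24,38): 9+24 ≤ 38 → not valid
(10,19,28): 10+19 > 28 → valid
(21,33,57): 21+33 ≤ 57 → not valid
(8,13,22): 8+13 ≤ 22 → not valid
(16,26,40): 16+26 > 40 → valid
(34,35,71): 34+35 ≤ 71 → not valid
(18,38,52): 18+38 > 52 → valid
3 of the 8 triples form a triangle.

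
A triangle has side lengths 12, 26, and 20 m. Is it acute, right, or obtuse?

obtuse

Compare the square of the longest side to the sum of squares of the other two: 12² + 20² = 544 < 676 = 26².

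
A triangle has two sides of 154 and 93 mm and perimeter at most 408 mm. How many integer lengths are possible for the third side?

Triangle inequality: 61 < x < 247. Perimeter ≤ 408 gives x ≤ 408 − 154 − 93 = 161.
So 61 < x ≤ 161; integers 62 through 161: 100 values.

100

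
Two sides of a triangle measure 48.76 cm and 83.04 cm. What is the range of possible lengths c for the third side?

34.28 < c < 131.80

By the triangle inequality, c must be less than 48.76 + 83.04 = 131.80 and greater than |48.76 − 83.04| = 34.28.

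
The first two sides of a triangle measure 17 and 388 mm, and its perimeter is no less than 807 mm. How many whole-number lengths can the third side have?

Triangle inequality: 371 < x < 405. Perimeter ≥ 807 gives x ≥ 807 − 17 − 388 = 402.
So 402 ≤ x < 405; integers 402 through 404: 3 values.

3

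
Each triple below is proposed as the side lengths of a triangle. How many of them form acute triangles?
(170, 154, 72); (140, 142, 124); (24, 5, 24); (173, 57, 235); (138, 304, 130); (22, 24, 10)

3

(170,154,72): 72²+154² = 28900 = 170² → right
(140,142,124): 124²+140² = 34976 > 20164 = 142² → acute
(24,5,24): 5²+24² = 601 > 576 = 24² → acute
(173,57,235): 57+173 ≤ 235, not a triangle
(138,304,130): 130+138 ≤ 304, not a triangle
(22,24,10): 10²+22² = 584 > 576 = 24² → acute
3 of the 6 are acute.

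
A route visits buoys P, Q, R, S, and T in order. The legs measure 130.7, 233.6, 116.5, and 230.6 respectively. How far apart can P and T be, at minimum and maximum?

The maximum is all hops collinear in one direction: 130.7 + 233.6 + 116.5 + 230.6 = 711.4.
The longest hop is 233.6; the others sum to 477.8. Since 233.6 ≤ 477.8, the path can fold back on itself completely, so the minimum distance is 0.

0 ≤ PT ≤ 711.4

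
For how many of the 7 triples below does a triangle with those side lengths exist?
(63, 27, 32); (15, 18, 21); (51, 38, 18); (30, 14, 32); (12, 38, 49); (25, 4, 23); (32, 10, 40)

6

(27,32,63): 27+32 ≤ 63 → not valid
(15,18,21): 15+18 > 21 → valid
(18,38,51): 18+38 > 51 → valid
(14,30,32): 14+30 > 32 → valid
(12,38,49): 12+38 > 49 → valid
(4,23,25): 4+23 > 25 → valid
(10,32,40): 10+32 > 40 → valid
6 of the 7 triples form a triangle.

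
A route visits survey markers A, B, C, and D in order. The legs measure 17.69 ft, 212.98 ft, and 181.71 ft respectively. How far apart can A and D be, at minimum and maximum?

The maximum is all hops collinear in one direction: 17.69 + 212.98 + 181.71 = 412.38.
The longest hop is 212.98; the others sum to 199.40. Folding the others back against it leaves at least 212.98 − 199.40 = 13.58.

13.58 ≤ AD ≤ 412.38 ft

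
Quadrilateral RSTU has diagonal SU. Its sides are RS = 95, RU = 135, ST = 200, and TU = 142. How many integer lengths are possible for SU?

From triangle RSU: 40 < SU < 230.
From triangle TSU: 58 < SU < 342.
Intersection: 58 < SU < 230, so integers 59 through 229: 171 values.

171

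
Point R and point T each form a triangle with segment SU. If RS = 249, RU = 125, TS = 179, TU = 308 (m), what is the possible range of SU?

From triangle RSU: |249 − 125| < SU < 249 + 125, i.e. 124 < SU < 374.
From triangle TSU: 129 < SU < 487.
Both must hold, so SU lies in the intersection.

129 < SU < 374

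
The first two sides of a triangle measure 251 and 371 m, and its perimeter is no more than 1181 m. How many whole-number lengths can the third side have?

439

Triangle inequality: 120 < x < 622. Perimeter ≤ 1181 gives x ≤ 1181 − 251 − 371 = 559.
So 120 < x ≤ 559; integers 121 through 559: 439 values.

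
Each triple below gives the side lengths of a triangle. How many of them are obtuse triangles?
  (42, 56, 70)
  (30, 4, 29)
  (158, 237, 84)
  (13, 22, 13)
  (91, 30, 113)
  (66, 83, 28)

5

(42,56,70): 42²+56² = 4900 = 70² → right
(30,4,29): 4²+29² = 857 < 900 = 30² → obtuse
(158,237,84): 84²+158² = 32020 < 56169 = 237² → obtuse
(13,22,13): 13²+13² = 338 < 484 = 22² → obtuse
(91,30,113): 30²+91² = 9181 < 12769 = 113² → obtuse
(66,83,28): 28²+66² = 5140 < 6889 = 83² → obtuse
5 of the 6 are obtuse.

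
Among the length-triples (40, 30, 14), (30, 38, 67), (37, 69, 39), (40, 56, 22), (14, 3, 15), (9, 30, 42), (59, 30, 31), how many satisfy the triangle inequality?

(14,30,40): 14+30 > 40 → valid
(30,38,67): 30+38 > 67 → valid
(37,39,69): 37+39 > 69 → valid
(22,40,56): 22+40 > 56 → valid
(3,14,15): 3+14 > 15 → valid
(9,30,42): 9+30 ≤ 42 → not valid
(30,31,59): 30+31 > 59 → valid
6 of the 7 triples form a triangle.

6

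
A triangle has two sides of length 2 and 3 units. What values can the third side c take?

1 < c < 5 (units)

By the triangle inequality, c must be less than 2 + 3 = 5 and greater than |2 − 3| = 1.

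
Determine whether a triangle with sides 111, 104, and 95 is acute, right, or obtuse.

acute

Compare the square of the longest side to the sum of squares of the other two: 95² + 104² = 19841 > 12321 = 111².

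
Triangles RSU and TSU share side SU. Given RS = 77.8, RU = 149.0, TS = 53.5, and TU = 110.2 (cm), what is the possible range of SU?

From triangle RSU: |77.8 − 149.0| < SU < 77.8 + 149.0, i.e. 71.2 < SU < 226.8.
From triangle TSU: 56.7 < SU < 163.7.
Both must hold, so SU lies in the intersection.

71.2 < SU < 163.7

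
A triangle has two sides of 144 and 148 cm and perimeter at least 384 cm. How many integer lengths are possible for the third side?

Triangle inequality: 4 < x < 292. Perimeter ≥ 384 gives x ≥ 384 − 144 − 148 = 92.
So 92 ≤ x < 292; integers 92 through 291: 200 values.

200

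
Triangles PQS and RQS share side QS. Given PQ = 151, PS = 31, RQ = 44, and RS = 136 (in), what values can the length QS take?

From triangle PQS: |151 − 31| < QS < 151 + 31, i.e. 120 < QS < 182.
From triangle RQS: 92 < QS < 180.
Both must hold, so QS lies in the intersection.

120 < QS < 180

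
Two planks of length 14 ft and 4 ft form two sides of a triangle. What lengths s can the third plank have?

By the triangle inequality, s must be less than 14 + 4 = 18 and greater than |14 − 4| = 10.

10 < s < 18 (ft)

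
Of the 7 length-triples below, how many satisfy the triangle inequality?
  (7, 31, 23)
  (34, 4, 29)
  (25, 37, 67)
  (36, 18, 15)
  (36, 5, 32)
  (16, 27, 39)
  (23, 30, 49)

3

(7,23,31): 7+23 ≤ 31 → not valid
(4,29,34): 4+29 ≤ 34 → not valid
(25,37,67): 25+37 ≤ 67 → not valid
(15,18,36): 15+18 ≤ 36 → not valid
(5,32,36): 5+32 > 36 → valid
(16,27,39): 16+27 > 39 → valid
(23,30,49): 23+30 > 49 → valid
3 of the 7 triples form a triangle.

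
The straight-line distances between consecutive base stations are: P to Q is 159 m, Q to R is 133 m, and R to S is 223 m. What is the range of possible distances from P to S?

0 ≤ PS ≤ 515 m

The maximum is all hops collinear in one direction: 159 + 133 + 223 = 515.
The longest hop is 223; the others sum to 292. Since 223 ≤ 292, the path can fold back on itself completely, so the minimum distance is 0.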